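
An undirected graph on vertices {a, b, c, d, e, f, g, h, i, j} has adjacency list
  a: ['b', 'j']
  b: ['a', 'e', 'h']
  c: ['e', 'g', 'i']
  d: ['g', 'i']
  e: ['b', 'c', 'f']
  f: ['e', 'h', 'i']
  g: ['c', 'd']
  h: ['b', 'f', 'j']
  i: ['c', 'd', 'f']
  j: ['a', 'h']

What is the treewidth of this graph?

A width-2 tree decomposition is:
Bags: B1 = {a, b, j}  B2 = {b, h, j}  B3 = {b, e, h}  B4 = {e, f, h}  B5 = {c, e, f}  B6 = {c, f, i}  B7 = {c, g, i}  B8 = {d, g, i}
Tree: B1–B2, B2–B3, B3–B4, B4–B5, B5–B6, B6–B7, B7–B8
Each bag holds 3 vertices, so the decomposition has width 2, which upper-bounds the treewidth. Since a–j–h–b–a is a cycle in G, G is not acyclic. Forests are exactly the graphs of treewidth ≤ 1, so tw(G) ≥ 2. Therefore the treewidth is 2.

2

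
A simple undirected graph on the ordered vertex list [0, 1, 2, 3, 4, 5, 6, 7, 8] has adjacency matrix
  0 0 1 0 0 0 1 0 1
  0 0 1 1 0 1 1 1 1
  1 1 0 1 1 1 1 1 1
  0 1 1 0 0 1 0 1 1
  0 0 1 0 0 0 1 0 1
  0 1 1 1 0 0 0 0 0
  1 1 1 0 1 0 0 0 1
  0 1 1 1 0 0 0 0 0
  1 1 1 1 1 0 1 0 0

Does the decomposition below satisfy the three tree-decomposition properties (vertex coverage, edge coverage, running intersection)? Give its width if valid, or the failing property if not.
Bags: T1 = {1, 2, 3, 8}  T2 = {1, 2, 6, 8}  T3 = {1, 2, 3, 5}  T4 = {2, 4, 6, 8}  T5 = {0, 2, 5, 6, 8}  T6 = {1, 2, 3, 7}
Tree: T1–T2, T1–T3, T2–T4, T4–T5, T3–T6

No — bags containing vertex 5 are not connected in the tree.

A tree decomposition must satisfy three properties: every vertex lies in some bag; for every edge, both endpoints lie together in some bag; and for every vertex, the bags containing it form a connected subtree. Here bags containing vertex 5 are not connected in the tree, so the decomposition is invalid.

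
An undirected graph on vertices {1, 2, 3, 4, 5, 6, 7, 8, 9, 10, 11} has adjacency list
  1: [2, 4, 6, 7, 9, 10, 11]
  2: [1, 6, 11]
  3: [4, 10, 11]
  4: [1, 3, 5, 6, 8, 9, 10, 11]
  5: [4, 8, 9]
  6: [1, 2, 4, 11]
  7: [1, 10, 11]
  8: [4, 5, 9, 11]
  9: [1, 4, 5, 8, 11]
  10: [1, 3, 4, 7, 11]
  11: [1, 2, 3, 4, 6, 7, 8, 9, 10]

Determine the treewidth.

3

A width-3 tree decomposition is:
Bags: B1 = {4, 5, 8, 9}  B2 = {4, 8, 9, 11}  B3 = {1, 4, 9, 11}  B4 = {1, 4, 6, 11}  B5 = {1, 4, 10, 11}  B6 = {3, 4, 10, 11}  B7 = {1, 2, 6, 11}  B8 = {1, 7, 10, 11}
Tree: B1–B2, B2–B3, B3–B4, B4–B5, B5–B6, B4–B7, B5–B8
Every bag has size at most 4, so the width is 4 − 1 = 3 and tw(G) ≤ 3. On the other hand G contains the 4-clique {4, 8, 9, 11}. A clique must lie in a single bag of any decomposition, so no decomposition can have width below 3. The upper and lower bounds meet at 3, so that is the treewidth.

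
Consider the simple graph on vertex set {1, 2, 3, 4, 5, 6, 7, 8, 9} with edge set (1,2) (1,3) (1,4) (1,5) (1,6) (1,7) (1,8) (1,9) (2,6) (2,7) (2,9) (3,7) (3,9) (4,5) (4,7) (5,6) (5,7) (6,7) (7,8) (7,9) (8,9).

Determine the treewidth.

3

A width-3 tree decomposition is:
Bags: B1 = {1, 4, 5, 7}  B2 = {1, 5, 6, 7}  B3 = {1, 2, 6, 7}  B4 = {1, 2, 7, 9}  B5 = {1, 3, 7, 9}  B6 = {1, 7, 8, 9}
Tree: B1–B2, B2–B3, B3–B4, B4–B5, B5–B6
Every bag has size at most 4, so the width is 4 − 1 = 3 and tw(G) ≤ 3. For the lower bound, the 4 vertices {1, 7, 8, 9} are pairwise adjacent, and any tree decomposition puts a clique entirely inside one bag — forcing width ≥ 3. Therefore the treewidth is 3.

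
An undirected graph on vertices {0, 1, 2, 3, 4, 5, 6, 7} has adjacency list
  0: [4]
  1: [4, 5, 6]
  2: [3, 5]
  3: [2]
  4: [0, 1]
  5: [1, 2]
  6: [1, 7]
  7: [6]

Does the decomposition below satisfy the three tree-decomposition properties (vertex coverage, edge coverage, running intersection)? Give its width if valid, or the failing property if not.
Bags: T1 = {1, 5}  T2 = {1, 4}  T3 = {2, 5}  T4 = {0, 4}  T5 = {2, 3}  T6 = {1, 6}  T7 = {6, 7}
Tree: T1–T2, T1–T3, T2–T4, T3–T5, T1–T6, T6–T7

Yes; width 1.

Vertex coverage: the bags together contain {0, 1, 2, 3, 4, 5, 6, 7}, the full vertex set. Edge coverage: each edge of G has both endpoints in at least one bag. Running intersection: for every vertex, the bags containing it form a connected subtree. All three properties hold, so this is a valid tree decomposition of width max|bag| − 1 = 1, and hence tw(G) ≤ 1.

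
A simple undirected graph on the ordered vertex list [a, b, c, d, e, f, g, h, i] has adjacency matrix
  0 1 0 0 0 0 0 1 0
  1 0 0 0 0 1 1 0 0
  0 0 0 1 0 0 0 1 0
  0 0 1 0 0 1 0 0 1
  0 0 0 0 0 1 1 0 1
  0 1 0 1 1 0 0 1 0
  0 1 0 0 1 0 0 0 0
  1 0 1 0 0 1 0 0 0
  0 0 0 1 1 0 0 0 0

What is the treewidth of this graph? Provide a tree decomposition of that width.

Treewidth 3.
One optimal decomposition is:
Bags: B1 = {a, b, c, h}  B2 = {b, c, f, h}  B3 = {b, c, d, f}  B4 = {b, d, f, g}  B5 = {d, e, f, g}  B6 = {d, e, g, i}
Tree: B1–B2, B2–B3, B3–B4, B4–B5, B5–B6

The largest bag has 4 vertices, giving width 3; this decomposition certifies tw(G) ≤ 3. For the lower bound: the 4 vertex sets {a,c,h}, {b}, {f}, {d,e,g,i} are disjoint, each induces a connected subgraph, and every pair is joined by at least one edge of G. Contracting each set to a single vertex therefore yields K_{4} as a minor, and since treewidth is minor-monotone, tw(G) ≥ tw(K_{4}) = 3. Combining the bounds, tw(G) = 3.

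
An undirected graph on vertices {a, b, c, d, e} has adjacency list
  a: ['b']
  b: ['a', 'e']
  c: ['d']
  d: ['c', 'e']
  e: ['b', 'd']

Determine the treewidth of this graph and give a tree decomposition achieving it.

Treewidth 1.
Bags: B1 = {a, b}  B2 = {b, e}  B3 = {d, e}  B4 = {c, d}
Tree: B1–B2, B2–B3, B3–B4

The largest bag has 2 vertices, giving width 1; this decomposition certifies tw(G) ≤ 1. G has an edge, so its treewidth is at least 1. Hence tw(G) = 1 exactly.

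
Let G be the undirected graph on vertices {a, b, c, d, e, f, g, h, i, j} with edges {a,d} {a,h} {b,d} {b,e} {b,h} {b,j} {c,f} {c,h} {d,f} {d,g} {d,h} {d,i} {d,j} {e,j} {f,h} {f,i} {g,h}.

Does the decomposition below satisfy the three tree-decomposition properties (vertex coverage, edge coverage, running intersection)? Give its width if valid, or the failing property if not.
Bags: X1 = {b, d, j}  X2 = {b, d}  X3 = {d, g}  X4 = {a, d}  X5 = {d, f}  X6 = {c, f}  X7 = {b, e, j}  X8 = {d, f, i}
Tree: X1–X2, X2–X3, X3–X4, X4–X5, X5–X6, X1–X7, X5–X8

A tree decomposition must satisfy three properties: every vertex lies in some bag; for every edge, both endpoints lie together in some bag; and for every vertex, the bags containing it form a connected subtree. Here vertex h appears in no bag, so the decomposition is invalid.

No — vertex h appears in no bag.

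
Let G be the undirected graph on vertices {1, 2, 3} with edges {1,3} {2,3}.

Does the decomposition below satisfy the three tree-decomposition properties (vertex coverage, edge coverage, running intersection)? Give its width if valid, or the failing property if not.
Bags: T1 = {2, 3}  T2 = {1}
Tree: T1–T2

A tree decomposition must satisfy three properties: every vertex lies in some bag; for every edge, both endpoints lie together in some bag; and for every vertex, the bags containing it form a connected subtree. Here edge (3,1) lies in no bag, so the decomposition is invalid.

No — edge (3,1) lies in no bag.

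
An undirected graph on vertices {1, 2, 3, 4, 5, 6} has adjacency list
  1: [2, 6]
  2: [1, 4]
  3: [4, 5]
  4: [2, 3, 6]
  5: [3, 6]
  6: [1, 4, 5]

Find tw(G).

A width-2 tree decomposition is:
Bags: B1 = {3, 5, 6}  B2 = {3, 4, 6}  B3 = {1, 4, 6}  B4 = {1, 2, 4}
Tree: B1–B2, B2–B3, B3–B4
The largest bag has 3 vertices, giving width 2; this decomposition certifies tw(G) ≤ 2. The edges 5–3–4–6–5 form a cycle, so G is not a tree and its treewidth is at least 2. The upper and lower bounds meet at 2, so that is the treewidth.

2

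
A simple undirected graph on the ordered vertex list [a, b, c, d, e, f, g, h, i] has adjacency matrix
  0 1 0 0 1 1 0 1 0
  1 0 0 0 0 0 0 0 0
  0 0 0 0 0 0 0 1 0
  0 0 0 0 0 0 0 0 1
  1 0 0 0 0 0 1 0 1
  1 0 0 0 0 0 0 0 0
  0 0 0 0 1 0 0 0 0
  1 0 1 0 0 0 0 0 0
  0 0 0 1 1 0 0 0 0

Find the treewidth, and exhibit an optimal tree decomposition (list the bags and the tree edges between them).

Treewidth 1.
One such decomposition:
Bags: B1 = {a, e}  B2 = {a, h}  B3 = {a, b}  B4 = {c, h}  B5 = {e, i}  B6 = {a, f}  B7 = {e, g}  B8 = {d, i}
Tree: B1–B2, B2–B3, B2–B4, B1–B5, B2–B6, B1–B7, B5–B8

Each bag holds 2 vertices, so the decomposition has width 1, which upper-bounds the treewidth. Since G has at least one edge (e.g. e–a), it is not an edgeless graph, so tw(G) ≥ 1. Hence tw(G) = 1 exactly.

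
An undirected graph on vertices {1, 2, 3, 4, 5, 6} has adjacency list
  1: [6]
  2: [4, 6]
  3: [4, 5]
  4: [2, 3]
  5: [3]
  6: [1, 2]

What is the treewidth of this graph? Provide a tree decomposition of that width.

Treewidth 1.
Bags: B1 = {3, 5}  B2 = {3, 4}  B3 = {2, 4}  B4 = {2, 6}  B5 = {1, 6}
Tree: B1–B2, B2–B3, B3–B4, B4–B5

The largest bag has 2 vertices, giving width 1; this decomposition certifies tw(G) ≤ 1. G has an edge, so its treewidth is at least 1. Combining the bounds, tw(G) = 1.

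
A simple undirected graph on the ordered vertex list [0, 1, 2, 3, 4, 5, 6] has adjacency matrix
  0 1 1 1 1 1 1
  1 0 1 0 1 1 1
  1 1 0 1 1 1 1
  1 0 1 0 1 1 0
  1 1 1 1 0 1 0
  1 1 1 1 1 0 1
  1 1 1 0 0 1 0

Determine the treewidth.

A width-4 tree decomposition is:
Bags: B1 = {0, 1, 2, 5, 6}  B2 = {0, 1, 2, 4, 5}  B3 = {0, 2, 3, 4, 5}
Tree: B1–B2, B2–B3
Every bag has size at most 5, so the width is 5 − 1 = 4 and tw(G) ≤ 4. On the other hand G contains the 5-clique {0, 1, 2, 4, 5}. A clique must lie in a single bag of any decomposition, so no decomposition can have width below 4. Hence tw(G) = 4 exactly.

4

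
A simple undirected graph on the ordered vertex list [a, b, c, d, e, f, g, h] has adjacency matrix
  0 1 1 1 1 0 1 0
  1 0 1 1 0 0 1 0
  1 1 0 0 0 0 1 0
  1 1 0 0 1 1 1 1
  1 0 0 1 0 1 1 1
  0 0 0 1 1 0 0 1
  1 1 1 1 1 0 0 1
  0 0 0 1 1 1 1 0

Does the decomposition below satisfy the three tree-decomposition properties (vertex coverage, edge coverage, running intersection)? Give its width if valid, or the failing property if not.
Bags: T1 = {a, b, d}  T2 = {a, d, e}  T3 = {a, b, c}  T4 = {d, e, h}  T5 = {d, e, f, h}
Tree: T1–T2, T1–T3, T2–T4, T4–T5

No — vertex g appears in no bag.

A tree decomposition must satisfy three properties: every vertex lies in some bag; for every edge, both endpoints lie together in some bag; and for every vertex, the bags containing it form a connected subtree. Here vertex g appears in no bag, so the decomposition is invalid.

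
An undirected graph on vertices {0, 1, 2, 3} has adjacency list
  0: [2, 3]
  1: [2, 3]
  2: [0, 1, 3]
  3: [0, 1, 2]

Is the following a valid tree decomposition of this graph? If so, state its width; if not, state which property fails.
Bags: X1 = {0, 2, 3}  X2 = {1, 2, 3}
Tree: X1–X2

Yes; width 2.

Every vertex of G appears in some bag (union = {0, 1, 2, 3}); every edge is covered by a bag; and for each vertex v the set of bags containing v is connected in the bag tree. The decomposition is therefore valid. The largest bag has 3 vertices, so the width is 2.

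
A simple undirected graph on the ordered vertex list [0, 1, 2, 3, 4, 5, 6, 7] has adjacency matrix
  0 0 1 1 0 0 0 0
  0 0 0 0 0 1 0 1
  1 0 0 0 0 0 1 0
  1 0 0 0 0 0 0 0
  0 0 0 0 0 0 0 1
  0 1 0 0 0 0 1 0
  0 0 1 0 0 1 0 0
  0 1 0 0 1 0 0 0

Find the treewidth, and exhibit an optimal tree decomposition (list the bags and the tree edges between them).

The largest bag has 2 vertices, giving width 1; this decomposition certifies tw(G) ≤ 1. G has an edge, so its treewidth is at least 1. Hence tw(G) = 1 exactly.

Treewidth 1.
Bags: B1 = {0, 3}  B2 = {0, 2}  B3 = {2, 6}  B4 = {5, 6}  B5 = {1, 5}  B6 = {1, 7}  B7 = {4, 7}
Tree: B1–B2, B2–B3, B3–B4, B4–B5, B5–B6, B6–B7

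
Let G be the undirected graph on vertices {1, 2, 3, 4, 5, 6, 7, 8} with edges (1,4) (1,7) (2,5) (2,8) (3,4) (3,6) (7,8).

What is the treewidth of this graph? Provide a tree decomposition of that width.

Treewidth 1.
One such decomposition:
Bags: B1 = {3, 6}  B2 = {3, 4}  B3 = {1, 4}  B4 = {1, 7}  B5 = {7, 8}  B6 = {2, 8}  B7 = {2, 5}
Tree: B1–B2, B2–B3, B3–B4, B4–B5, B5–B6, B6–B7

The largest bag has 2 vertices, giving width 1; this decomposition certifies tw(G) ≤ 1. G has an edge, so its treewidth is at least 1. The upper and lower bounds meet at 1, so that is the treewidth.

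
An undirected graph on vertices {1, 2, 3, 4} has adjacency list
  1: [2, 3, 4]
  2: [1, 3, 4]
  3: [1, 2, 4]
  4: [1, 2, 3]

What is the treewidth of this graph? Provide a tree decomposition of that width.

Treewidth 3.
One optimal decomposition is:
Bags: B1 = {1, 2, 3, 4}
Tree: (single bag)

A single bag containing all 4 vertices is trivially a valid decomposition of width 3. For the lower bound, the 4 vertices {1, 2, 3, 4} are pairwise adjacent, and any tree decomposition puts a clique entirely inside one bag — forcing width ≥ 3. The upper and lower bounds meet at 3, so that is the treewidth.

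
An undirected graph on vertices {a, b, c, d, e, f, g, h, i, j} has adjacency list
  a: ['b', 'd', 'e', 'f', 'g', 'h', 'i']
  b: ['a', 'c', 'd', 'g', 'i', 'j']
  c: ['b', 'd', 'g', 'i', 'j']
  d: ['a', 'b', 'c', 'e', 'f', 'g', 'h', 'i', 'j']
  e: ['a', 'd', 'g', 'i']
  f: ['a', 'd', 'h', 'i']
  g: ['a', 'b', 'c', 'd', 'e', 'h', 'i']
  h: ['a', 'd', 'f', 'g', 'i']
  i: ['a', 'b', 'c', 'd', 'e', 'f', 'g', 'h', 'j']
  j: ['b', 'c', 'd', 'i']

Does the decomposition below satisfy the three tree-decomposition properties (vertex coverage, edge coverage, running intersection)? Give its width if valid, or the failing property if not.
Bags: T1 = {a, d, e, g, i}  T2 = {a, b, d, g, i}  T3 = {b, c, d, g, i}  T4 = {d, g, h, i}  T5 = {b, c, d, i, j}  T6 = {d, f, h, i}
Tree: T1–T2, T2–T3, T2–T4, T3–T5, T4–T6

A tree decomposition must satisfy three properties: every vertex lies in some bag; for every edge, both endpoints lie together in some bag; and for every vertex, the bags containing it form a connected subtree. Here edge (a,h) lies in no bag, so the decomposition is invalid.

No — edge (a,h) lies in no bag.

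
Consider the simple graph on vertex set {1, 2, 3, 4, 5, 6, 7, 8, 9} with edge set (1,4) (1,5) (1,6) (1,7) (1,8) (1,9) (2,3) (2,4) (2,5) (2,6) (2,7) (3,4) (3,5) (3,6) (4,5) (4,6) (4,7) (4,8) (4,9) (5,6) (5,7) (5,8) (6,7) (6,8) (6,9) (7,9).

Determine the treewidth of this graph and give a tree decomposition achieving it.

Treewidth 4.
One such decomposition:
Bags: B1 = {2, 4, 5, 6, 7}  B2 = {1, 4, 5, 6, 7}  B3 = {1, 4, 6, 7, 9}  B4 = {2, 3, 4, 5, 6}  B5 = {1, 4, 5, 6, 8}
Tree: B1–B2, B2–B3, B1–B4, B2–B5

Each bag holds 5 vertices, so the decomposition has width 4, which upper-bounds the treewidth. For the lower bound, the 5 vertices {1, 4, 6, 7, 9} are pairwise adjacent, and any tree decomposition puts a clique entirely inside one bag — forcing width ≥ 4. Combining the bounds, tw(G) = 4.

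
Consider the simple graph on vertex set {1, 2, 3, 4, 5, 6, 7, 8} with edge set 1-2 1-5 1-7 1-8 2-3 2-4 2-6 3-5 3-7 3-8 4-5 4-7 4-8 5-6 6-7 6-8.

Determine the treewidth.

4

A width-4 tree decomposition is:
Bags: B1 = {1, 2, 5, 7, 8}  B2 = {2, 4, 5, 7, 8}  B3 = {2, 3, 5, 7, 8}  B4 = {2, 5, 6, 7, 8}
Tree: B1–B2, B2–B3, B3–B4
Each bag holds 5 vertices, so the decomposition has width 4, which upper-bounds the treewidth. For the lower bound: the 5 vertex sets {1,2}, {4,7}, {3,5}, {8}, {6} are disjoint, each induces a connected subgraph, and every pair is joined by at least one edge of G. Contracting each set to a single vertex therefore yields K_{5} as a minor, and since treewidth is minor-monotone, tw(G) ≥ tw(K_{5}) = 4. Therefore the treewidth is 4.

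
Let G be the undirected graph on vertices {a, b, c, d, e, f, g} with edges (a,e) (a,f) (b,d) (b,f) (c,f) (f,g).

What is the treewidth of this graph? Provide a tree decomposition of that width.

Each bag holds 2 vertices, so the decomposition has width 1, which upper-bounds the treewidth. Since G has at least one edge (e.g. g–f), it is not an edgeless graph, so tw(G) ≥ 1. Combining the bounds, tw(G) = 1.

Treewidth 1.
One such decomposition:
Bags: B1 = {f, g}  B2 = {a, f}  B3 = {a, e}  B4 = {b, f}  B5 = {c, f}  B6 = {b, d}
Tree: B1–B2, B2–B3, B2–B4, B4–B5, B4–B6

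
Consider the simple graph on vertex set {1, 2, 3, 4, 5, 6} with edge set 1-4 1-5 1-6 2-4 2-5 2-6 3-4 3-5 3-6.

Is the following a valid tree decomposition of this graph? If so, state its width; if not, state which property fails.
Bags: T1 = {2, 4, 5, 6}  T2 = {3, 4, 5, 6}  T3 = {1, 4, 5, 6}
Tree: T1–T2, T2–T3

Yes; width 3.

Vertex coverage: the bags together contain {1, 2, 3, 4, 5, 6}, the full vertex set. Edge coverage: each edge of G has both endpoints in at least one bag. Running intersection: for every vertex, the bags containing it form a connected subtree. All three properties hold, so this is a valid tree decomposition of width max|bag| − 1 = 3, and hence tw(G) ≤ 3.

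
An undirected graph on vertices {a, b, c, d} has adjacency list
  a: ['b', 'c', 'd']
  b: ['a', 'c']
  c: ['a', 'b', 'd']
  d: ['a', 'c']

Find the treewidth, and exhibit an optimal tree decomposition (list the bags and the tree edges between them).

Each bag holds 3 vertices, so the decomposition has width 2, which upper-bounds the treewidth. On the other hand G contains the 3-clique {a, c, d}. A clique must lie in a single bag of any decomposition, so no decomposition can have width below 2. Therefore the treewidth is 2.

Treewidth 2.
One such decomposition:
Bags: B1 = {a, b, c}  B2 = {a, c, d}
Tree: B1–B2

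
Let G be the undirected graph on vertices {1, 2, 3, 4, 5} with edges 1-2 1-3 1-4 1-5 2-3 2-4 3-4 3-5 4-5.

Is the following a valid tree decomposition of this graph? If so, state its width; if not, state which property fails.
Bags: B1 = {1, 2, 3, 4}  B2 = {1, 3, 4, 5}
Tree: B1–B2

Yes; width 3.

Checking the three conditions: (i) the bags cover all of {1, 2, 3, 4, 5}; (ii) for each edge, some bag contains both endpoints; (iii) the bags containing any fixed vertex form a subtree. All hold, so the decomposition is valid with width 4 − 1 = 3.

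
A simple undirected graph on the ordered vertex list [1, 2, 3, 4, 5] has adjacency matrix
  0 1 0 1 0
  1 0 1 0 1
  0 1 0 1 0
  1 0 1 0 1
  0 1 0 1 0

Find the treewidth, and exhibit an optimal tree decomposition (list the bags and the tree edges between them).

Treewidth 2.
One optimal decomposition is:
Bags: B1 = {1, 2, 4}  B2 = {2, 3, 4}  B3 = {2, 4, 5}
Tree: B1–B2, B2–B3

Every bag has size at most 3, so the width is 3 − 1 = 2 and tw(G) ≤ 2. For the lower bound, G contains the cycle 1–2–3–4–1, so G is not a forest; only forests have treewidth ≤ 1, hence tw(G) ≥ 2. Combining the bounds, tw(G) = 2.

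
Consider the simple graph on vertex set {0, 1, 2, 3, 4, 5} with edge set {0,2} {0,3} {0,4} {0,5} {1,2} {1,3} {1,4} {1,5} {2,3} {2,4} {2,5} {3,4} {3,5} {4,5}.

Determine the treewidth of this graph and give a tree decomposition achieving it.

Treewidth 4.
Bags: B1 = {1, 2, 3, 4, 5}  B2 = {0, 2, 3, 4, 5}
Tree: B1–B2

Each bag holds 5 vertices, so the decomposition has width 4, which upper-bounds the treewidth. For the lower bound, the 5 vertices {0, 2, 3, 4, 5} are pairwise adjacent, and any tree decomposition puts a clique entirely inside one bag — forcing width ≥ 4. Combining the bounds, tw(G) = 4.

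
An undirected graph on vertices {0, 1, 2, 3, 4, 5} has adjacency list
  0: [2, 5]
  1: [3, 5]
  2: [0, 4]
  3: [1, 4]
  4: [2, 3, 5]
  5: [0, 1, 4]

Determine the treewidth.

A width-2 tree decomposition is:
Bags: B1 = {1, 3, 4}  B2 = {1, 4, 5}  B3 = {2, 4, 5}  B4 = {0, 2, 5}
Tree: B1–B2, B2–B3, B3–B4
Each bag holds 3 vertices, so the decomposition has width 2, which upper-bounds the treewidth. Since 3–1–5–4–3 is a cycle in G, G is not acyclic. Forests are exactly the graphs of treewidth ≤ 1, so tw(G) ≥ 2. Hence tw(G) = 2 exactly.

2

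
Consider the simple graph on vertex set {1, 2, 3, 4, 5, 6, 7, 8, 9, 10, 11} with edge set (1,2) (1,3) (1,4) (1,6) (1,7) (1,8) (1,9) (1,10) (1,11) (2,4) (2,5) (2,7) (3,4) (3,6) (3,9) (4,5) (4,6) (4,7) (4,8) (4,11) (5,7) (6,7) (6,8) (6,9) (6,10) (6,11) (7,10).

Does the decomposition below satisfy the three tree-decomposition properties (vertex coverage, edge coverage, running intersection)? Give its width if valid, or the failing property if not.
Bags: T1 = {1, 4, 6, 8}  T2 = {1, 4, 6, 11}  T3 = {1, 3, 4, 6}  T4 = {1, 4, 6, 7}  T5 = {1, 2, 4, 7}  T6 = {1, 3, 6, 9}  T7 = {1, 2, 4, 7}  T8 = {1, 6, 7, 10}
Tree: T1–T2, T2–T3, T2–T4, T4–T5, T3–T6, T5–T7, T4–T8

A tree decomposition must satisfy three properties: every vertex lies in some bag; for every edge, both endpoints lie together in some bag; and for every vertex, the bags containing it form a connected subtree. Here vertex 5 appears in no bag, so the decomposition is invalid.

No — vertex 5 appears in no bag.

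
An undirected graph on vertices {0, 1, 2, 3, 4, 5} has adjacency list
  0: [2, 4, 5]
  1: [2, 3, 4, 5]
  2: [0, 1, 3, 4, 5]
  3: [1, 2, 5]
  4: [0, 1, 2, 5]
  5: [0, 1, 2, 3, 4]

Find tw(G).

3

A width-3 tree decomposition is:
Bags: B1 = {1, 2, 4, 5}  B2 = {0, 2, 4, 5}  B3 = {1, 2, 3, 5}
Tree: B1–B2, B1–B3
Each bag holds 4 vertices, so the decomposition has width 3, which upper-bounds the treewidth. On the other hand G contains the 4-clique {0, 2, 4, 5}. A clique must lie in a single bag of any decomposition, so no decomposition can have width below 3. Therefore the treewidth is 3.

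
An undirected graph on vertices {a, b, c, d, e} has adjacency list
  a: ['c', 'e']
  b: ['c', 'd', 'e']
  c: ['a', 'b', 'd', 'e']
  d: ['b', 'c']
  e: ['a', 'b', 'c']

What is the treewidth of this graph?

A width-2 tree decomposition is:
Bags: B1 = {b, c, e}  B2 = {a, c, e}  B3 = {b, c, d}
Tree: B1–B2, B1–B3
The largest bag has 3 vertices, giving width 2; this decomposition certifies tw(G) ≤ 2. On the other hand G contains the 3-clique {b, c, d}. A clique must lie in a single bag of any decomposition, so no decomposition can have width below 2. Combining the bounds, tw(G) = 2.

2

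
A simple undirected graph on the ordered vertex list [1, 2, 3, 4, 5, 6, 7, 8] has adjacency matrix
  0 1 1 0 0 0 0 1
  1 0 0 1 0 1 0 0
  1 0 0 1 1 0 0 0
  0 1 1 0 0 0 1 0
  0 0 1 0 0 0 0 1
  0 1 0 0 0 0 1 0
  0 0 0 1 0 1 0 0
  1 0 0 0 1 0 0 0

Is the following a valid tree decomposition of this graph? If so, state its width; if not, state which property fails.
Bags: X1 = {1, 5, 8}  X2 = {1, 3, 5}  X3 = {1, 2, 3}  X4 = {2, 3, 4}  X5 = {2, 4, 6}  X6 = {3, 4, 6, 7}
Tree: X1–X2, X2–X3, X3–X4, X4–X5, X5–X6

No — bags containing vertex 3 are not connected in the tree.

A tree decomposition must satisfy three properties: every vertex lies in some bag; for every edge, both endpoints lie together in some bag; and for every vertex, the bags containing it form a connected subtree. Here bags containing vertex 3 are not connected in the tree, so the decomposition is invalid.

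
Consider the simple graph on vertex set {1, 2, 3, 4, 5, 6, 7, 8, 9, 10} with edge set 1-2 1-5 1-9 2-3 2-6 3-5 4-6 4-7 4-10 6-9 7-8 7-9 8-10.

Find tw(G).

A width-2 tree decomposition is:
Bags: B1 = {7, 8, 10}  B2 = {4, 7, 10}  B3 = {4, 7, 9}  B4 = {4, 6, 9}  B5 = {1, 6, 9}  B6 = {1, 2, 6}  B7 = {1, 2, 5}  B8 = {2, 3, 5}
Tree: B1–B2, B2–B3, B3–B4, B4–B5, B5–B6, B6–B7, B7–B8
Each bag holds 3 vertices, so the decomposition has width 2, which upper-bounds the treewidth. For the lower bound, G contains the cycle 8–10–4–7–8, so G is not a forest; only forests have treewidth ≤ 1, hence tw(G) ≥ 2. Therefore the treewidth is 2.

2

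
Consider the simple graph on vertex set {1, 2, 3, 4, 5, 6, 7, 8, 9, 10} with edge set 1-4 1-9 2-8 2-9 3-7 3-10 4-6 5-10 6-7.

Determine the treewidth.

A width-1 tree decomposition is:
Bags: B1 = {2, 8}  B2 = {2, 9}  B3 = {1, 9}  B4 = {1, 4}  B5 = {4, 6}  B6 = {6, 7}  B7 = {3, 7}  B8 = {3, 10}  B9 = {5, 10}
Tree: B1–B2, B2–B3, B3–B4, B4–B5, B5–B6, B6–B7, B7–B8, B8–B9
The largest bag has 2 vertices, giving width 1; this decomposition certifies tw(G) ≤ 1. Since G has at least one edge (e.g. 8–2), it is not an edgeless graph, so tw(G) ≥ 1. Hence tw(G) = 1 exactly.

1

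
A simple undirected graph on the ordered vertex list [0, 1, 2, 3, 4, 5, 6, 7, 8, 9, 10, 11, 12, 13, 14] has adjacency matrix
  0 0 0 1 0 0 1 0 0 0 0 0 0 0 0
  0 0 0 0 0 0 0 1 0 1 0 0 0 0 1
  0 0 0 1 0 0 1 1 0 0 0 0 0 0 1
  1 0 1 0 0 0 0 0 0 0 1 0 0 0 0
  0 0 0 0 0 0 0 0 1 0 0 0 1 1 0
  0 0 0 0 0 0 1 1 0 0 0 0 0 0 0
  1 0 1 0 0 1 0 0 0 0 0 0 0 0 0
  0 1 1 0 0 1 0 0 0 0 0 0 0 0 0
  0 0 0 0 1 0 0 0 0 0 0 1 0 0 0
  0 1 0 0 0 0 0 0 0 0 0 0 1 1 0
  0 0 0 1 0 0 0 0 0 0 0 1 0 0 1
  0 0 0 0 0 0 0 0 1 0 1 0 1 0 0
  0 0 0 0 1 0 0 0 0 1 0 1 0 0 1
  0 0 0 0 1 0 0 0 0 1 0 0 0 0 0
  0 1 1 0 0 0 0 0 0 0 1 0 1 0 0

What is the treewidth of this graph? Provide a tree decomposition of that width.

Treewidth 3.
One optimal decomposition is:
Bags: B1 = {4, 8, 9, 13}  B2 = {4, 8, 9, 12}  B3 = {8, 9, 11, 12}  B4 = {1, 9, 11, 12}  B5 = {1, 11, 12, 14}  B6 = {1, 10, 11, 14}  B7 = {1, 7, 10, 14}  B8 = {2, 7, 10, 14}  B9 = {2, 3, 7, 10}  B10 = {2, 3, 5, 7}  B11 = {2, 3, 5, 6}  B12 = {0, 3, 5, 6}
Tree: B1–B2, B2–B3, B3–B4, B4–B5, B5–B6, B6–B7, B7–B8, B8–B9, B9–B10, B10–B11, B11–B12

Every bag has size at most 4, so the width is 4 − 1 = 3 and tw(G) ≤ 3. For the lower bound: the 4 vertex sets {4,8,13}, {9}, {12}, {1,10,11,14} are disjoint, each induces a connected subgraph, and every pair is joined by at least one edge of G. Contracting each set to a single vertex therefore yields K_{4} as a minor, and since treewidth is minor-monotone, tw(G) ≥ tw(K_{4}) = 3. Combining the bounds, tw(G) = 3.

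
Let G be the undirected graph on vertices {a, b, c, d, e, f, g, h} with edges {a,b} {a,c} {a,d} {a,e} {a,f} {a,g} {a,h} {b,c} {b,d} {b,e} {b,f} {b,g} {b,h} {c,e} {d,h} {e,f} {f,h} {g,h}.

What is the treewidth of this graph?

3

A width-3 tree decomposition is:
Bags: B1 = {a, b, f, h}  B2 = {a, b, g, h}  B3 = {a, b, e, f}  B4 = {a, b, c, e}  B5 = {a, b, d, h}
Tree: B1–B2, B1–B3, B3–B4, B1–B5
The largest bag has 4 vertices, giving width 3; this decomposition certifies tw(G) ≤ 3. Conversely, {a, b, c, e} is a clique of size 4, and the vertices of any clique must share a bag in every tree decomposition; so some bag has ≥ 4 vertices and tw(G) ≥ 3. Hence tw(G) = 3 exactly.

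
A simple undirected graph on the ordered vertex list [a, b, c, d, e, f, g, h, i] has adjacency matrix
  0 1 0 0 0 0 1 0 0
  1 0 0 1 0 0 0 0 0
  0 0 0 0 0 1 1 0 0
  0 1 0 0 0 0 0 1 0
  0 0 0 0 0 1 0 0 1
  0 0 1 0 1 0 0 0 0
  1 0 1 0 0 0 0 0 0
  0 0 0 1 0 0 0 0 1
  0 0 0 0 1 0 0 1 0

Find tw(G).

A width-2 tree decomposition is:
Bags: B1 = {b, d, h}  B2 = {b, h, i}  B3 = {b, e, i}  B4 = {b, e, f}  B5 = {b, c, f}  B6 = {b, c, g}  B7 = {a, b, g}
Tree: B1–B2, B2–B3, B3–B4, B4–B5, B5–B6, B6–B7
The largest bag has 3 vertices, giving width 2; this decomposition certifies tw(G) ≤ 2. Since b–d–h–i–e–f–c–g–a–b is a cycle in G, G is not acyclic. Forests are exactly the graphs of treewidth ≤ 1, so tw(G) ≥ 2. Therefore the treewidth is 2.

2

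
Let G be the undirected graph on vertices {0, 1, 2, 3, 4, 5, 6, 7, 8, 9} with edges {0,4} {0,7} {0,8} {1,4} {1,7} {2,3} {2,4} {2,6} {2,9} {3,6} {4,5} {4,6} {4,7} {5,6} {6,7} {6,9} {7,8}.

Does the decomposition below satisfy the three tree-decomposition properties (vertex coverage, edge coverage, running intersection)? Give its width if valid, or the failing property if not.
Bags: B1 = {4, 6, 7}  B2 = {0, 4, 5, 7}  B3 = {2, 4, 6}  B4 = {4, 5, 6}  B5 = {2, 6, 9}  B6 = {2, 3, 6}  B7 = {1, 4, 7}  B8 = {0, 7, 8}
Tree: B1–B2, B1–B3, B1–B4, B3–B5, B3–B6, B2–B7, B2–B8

No — bags containing vertex 5 are not connected in the tree.

A tree decomposition must satisfy three properties: every vertex lies in some bag; for every edge, both endpoints lie together in some bag; and for every vertex, the bags containing it form a connected subtree. Here bags containing vertex 5 are not connected in the tree, so the decomposition is invalid.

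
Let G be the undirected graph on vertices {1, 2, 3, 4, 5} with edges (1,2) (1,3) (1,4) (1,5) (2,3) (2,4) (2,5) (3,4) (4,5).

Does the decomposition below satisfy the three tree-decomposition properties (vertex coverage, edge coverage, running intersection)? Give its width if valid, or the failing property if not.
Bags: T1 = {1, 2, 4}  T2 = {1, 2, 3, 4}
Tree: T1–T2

A tree decomposition must satisfy three properties: every vertex lies in some bag; for every edge, both endpoints lie together in some bag; and for every vertex, the bags containing it form a connected subtree. Here vertex 5 appears in no bag, so the decomposition is invalid.

No — vertex 5 appears in no bag.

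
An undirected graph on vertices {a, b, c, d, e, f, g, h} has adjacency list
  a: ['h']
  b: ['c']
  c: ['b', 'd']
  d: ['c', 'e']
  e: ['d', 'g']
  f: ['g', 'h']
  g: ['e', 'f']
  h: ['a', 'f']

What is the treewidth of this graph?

1

A width-1 tree decomposition is:
Bags: B1 = {b, c}  B2 = {c, d}  B3 = {d, e}  B4 = {e, g}  B5 = {f, g}  B6 = {f, h}  B7 = {a, h}
Tree: B1–B2, B2–B3, B3–B4, B4–B5, B5–B6, B6–B7
Each bag holds 2 vertices, so the decomposition has width 1, which upper-bounds the treewidth. Since G has at least one edge (e.g. b–c), it is not an edgeless graph, so tw(G) ≥ 1. The upper and lower bounds meet at 1, so that is the treewidth.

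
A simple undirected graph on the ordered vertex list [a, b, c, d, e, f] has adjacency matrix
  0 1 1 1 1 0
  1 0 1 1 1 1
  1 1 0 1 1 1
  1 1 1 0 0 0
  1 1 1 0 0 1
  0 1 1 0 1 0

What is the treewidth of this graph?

3

A width-3 tree decomposition is:
Bags: B1 = {a, b, c, e}  B2 = {b, c, e, f}  B3 = {a, b, c, d}
Tree: B1–B2, B1–B3
Every bag has size at most 4, so the width is 4 − 1 = 3 and tw(G) ≤ 3. On the other hand G contains the 4-clique {a, b, c, d}. A clique must lie in a single bag of any decomposition, so no decomposition can have width below 3. The upper and lower bounds meet at 3, so that is the treewidth.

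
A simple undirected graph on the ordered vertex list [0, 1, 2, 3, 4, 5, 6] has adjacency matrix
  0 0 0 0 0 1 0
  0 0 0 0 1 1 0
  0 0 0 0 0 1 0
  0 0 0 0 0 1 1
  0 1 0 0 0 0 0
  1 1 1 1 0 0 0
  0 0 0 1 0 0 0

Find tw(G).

A width-1 tree decomposition is:
Bags: B1 = {0, 5}  B2 = {1, 5}  B3 = {3, 5}  B4 = {2, 5}  B5 = {1, 4}  B6 = {3, 6}
Tree: B1–B2, B2–B3, B2–B4, B2–B5, B3–B6
Each bag holds 2 vertices, so the decomposition has width 1, which upper-bounds the treewidth. Since G has at least one edge (e.g. 5–0), it is not an edgeless graph, so tw(G) ≥ 1. Hence tw(G) = 1 exactly.

1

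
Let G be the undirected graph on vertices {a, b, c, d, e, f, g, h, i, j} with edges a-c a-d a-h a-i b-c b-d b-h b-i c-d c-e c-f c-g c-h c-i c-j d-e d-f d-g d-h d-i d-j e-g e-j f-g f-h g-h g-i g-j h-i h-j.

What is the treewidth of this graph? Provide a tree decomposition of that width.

Every bag has size at most 5, so the width is 5 − 1 = 4 and tw(G) ≤ 4. On the other hand G contains the 5-clique {c, d, e, g, j}. A clique must lie in a single bag of any decomposition, so no decomposition can have width below 4. The upper and lower bounds meet at 4, so that is the treewidth.

Treewidth 4.
One optimal decomposition is:
Bags: B1 = {c, d, f, g, h}  B2 = {c, d, g, h, i}  B3 = {b, c, d, h, i}  B4 = {c, d, g, h, j}  B5 = {c, d, e, g, j}  B6 = {a, c, d, h, i}
Tree: B1–B2, B2–B3, B2–B4, B4–B5, B2–B6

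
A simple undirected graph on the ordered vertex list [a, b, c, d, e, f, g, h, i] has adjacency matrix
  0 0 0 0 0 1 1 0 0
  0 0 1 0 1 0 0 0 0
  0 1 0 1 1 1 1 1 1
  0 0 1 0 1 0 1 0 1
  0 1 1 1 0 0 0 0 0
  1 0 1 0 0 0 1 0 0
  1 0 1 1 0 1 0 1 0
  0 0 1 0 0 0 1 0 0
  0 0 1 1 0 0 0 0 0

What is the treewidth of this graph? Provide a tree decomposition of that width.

Each bag holds 3 vertices, so the decomposition has width 2, which upper-bounds the treewidth. Conversely, {c, d, g} is a clique of size 3, and the vertices of any clique must share a bag in every tree decomposition; so some bag has ≥ 3 vertices and tw(G) ≥ 2. Combining the bounds, tw(G) = 2.

Treewidth 2.
Bags: B1 = {c, f, g}  B2 = {a, f, g}  B3 = {c, d, g}  B4 = {c, d, e}  B5 = {c, d, i}  B6 = {c, g, h}  B7 = {b, c, e}
Tree: B1–B2, B1–B3, B3–B4, B4–B5, B3–B6, B4–B7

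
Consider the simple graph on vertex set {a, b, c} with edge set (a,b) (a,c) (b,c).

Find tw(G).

2

A width-2 tree decomposition is:
Bags: B1 = {a, b, c}
Tree: (single bag)
A single bag containing all 3 vertices is trivially a valid decomposition of width 2. On the other hand G contains the 3-clique {a, b, c}. A clique must lie in a single bag of any decomposition, so no decomposition can have width below 2. Therefore the treewidth is 2.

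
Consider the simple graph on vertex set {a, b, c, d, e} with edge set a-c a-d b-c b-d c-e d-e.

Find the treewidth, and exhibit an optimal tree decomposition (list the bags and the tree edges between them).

The largest bag has 3 vertices, giving width 2; this decomposition certifies tw(G) ≤ 2. The edges d–b–c–a–d form a cycle, so G is not a tree and its treewidth is at least 2. Combining the bounds, tw(G) = 2.

Treewidth 2.
One such decomposition:
Bags: B1 = {b, c, d}  B2 = {a, c, d}  B3 = {c, d, e}
Tree: B1–B2, B2–B3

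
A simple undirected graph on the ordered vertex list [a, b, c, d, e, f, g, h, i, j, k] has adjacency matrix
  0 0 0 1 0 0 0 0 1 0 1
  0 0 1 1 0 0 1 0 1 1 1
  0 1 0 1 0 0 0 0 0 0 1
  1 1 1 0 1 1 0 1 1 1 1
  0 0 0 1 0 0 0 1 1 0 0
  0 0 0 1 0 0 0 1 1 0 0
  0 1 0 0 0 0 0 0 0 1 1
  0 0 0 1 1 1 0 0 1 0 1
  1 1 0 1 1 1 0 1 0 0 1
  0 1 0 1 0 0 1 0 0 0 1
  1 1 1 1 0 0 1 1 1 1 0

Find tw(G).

A width-3 tree decomposition is:
Bags: B1 = {b, d, i, k}  B2 = {d, h, i, k}  B3 = {a, d, i, k}  B4 = {b, c, d, k}  B5 = {d, e, h, i}  B6 = {b, d, j, k}  B7 = {d, f, h, i}  B8 = {b, g, j, k}
Tree: B1–B2, B1–B3, B1–B4, B2–B5, B1–B6, B2–B7, B6–B8
Each bag holds 4 vertices, so the decomposition has width 3, which upper-bounds the treewidth. For the lower bound, the 4 vertices {d, e, h, i} are pairwise adjacent, and any tree decomposition puts a clique entirely inside one bag — forcing width ≥ 3. Hence tw(G) = 3 exactly.

3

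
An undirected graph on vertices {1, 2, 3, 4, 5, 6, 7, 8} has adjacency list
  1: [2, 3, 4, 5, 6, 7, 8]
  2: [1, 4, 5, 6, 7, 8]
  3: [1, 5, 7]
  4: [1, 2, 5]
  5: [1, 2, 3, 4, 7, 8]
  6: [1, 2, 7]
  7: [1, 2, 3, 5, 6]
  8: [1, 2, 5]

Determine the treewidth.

A width-3 tree decomposition is:
Bags: B1 = {1, 2, 5, 7}  B2 = {1, 2, 4, 5}  B3 = {1, 3, 5, 7}  B4 = {1, 2, 5, 8}  B5 = {1, 2, 6, 7}
Tree: B1–B2, B1–B3, B1–B4, B1–B5
Every bag has size at most 4, so the width is 4 − 1 = 3 and tw(G) ≤ 3. For the lower bound, the 4 vertices {1, 2, 5, 8} are pairwise adjacent, and any tree decomposition puts a clique entirely inside one bag — forcing width ≥ 3. Hence tw(G) = 3 exactly.

3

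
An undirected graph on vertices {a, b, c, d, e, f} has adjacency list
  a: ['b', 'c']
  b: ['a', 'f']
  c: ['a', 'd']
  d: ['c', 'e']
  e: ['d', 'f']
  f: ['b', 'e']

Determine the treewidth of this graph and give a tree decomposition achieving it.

Treewidth 2.
One such decomposition:
Bags: B1 = {b, e, f}  B2 = {b, d, e}  B3 = {b, c, d}  B4 = {a, b, c}
Tree: B1–B2, B2–B3, B3–B4

Each bag holds 3 vertices, so the decomposition has width 2, which upper-bounds the treewidth. The edges b–f–e–d–c–a–b form a cycle, so G is not a tree and its treewidth is at least 2. Therefore the treewidth is 2.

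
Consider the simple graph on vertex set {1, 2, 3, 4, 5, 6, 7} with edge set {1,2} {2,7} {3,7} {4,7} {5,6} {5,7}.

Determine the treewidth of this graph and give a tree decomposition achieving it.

Treewidth 1.
One such decomposition:
Bags: B1 = {3, 7}  B2 = {5, 7}  B3 = {2, 7}  B4 = {5, 6}  B5 = {1, 2}  B6 = {4, 7}
Tree: B1–B2, B2–B3, B2–B4, B3–B5, B2–B6

The largest bag has 2 vertices, giving width 1; this decomposition certifies tw(G) ≤ 1. Any graph with an edge has treewidth ≥ 1, and G has the edge 3–7. Hence tw(G) = 1 exactly.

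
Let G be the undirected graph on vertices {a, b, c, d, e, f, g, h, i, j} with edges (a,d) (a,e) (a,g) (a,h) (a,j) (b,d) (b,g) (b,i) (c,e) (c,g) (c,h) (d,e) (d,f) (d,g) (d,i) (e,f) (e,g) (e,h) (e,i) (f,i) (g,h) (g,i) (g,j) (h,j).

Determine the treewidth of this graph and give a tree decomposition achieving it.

Treewidth 3.
One optimal decomposition is:
Bags: B1 = {a, d, e, g}  B2 = {d, e, g, i}  B3 = {d, e, f, i}  B4 = {b, d, g, i}  B5 = {a, e, g, h}  B6 = {c, e, g, h}  B7 = {a, g, h, j}
Tree: B1–B2, B2–B3, B2–B4, B1–B5, B5–B6, B5–B7

Every bag has size at most 4, so the width is 4 − 1 = 3 and tw(G) ≤ 3. For the lower bound, the 4 vertices {a, g, h, j} are pairwise adjacent, and any tree decomposition puts a clique entirely inside one bag — forcing width ≥ 3. Combining the bounds, tw(G) = 3.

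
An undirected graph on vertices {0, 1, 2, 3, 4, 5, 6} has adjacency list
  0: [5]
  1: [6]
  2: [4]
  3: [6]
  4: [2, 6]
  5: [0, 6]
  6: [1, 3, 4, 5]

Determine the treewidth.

1

A width-1 tree decomposition is:
Bags: B1 = {3, 6}  B2 = {1, 6}  B3 = {4, 6}  B4 = {5, 6}  B5 = {0, 5}  B6 = {2, 4}
Tree: B1–B2, B2–B3, B2–B4, B4–B5, B3–B6
Every bag has size at most 2, so the width is 2 − 1 = 1 and tw(G) ≤ 1. Since G has at least one edge (e.g. 3–6), it is not an edgeless graph, so tw(G) ≥ 1. Therefore the treewidth is 1.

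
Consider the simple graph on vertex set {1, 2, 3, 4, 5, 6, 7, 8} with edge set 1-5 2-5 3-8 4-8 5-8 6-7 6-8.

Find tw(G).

1

A width-1 tree decomposition is:
Bags: B1 = {5, 8}  B2 = {3, 8}  B3 = {6, 8}  B4 = {4, 8}  B5 = {6, 7}  B6 = {2, 5}  B7 = {1, 5}
Tree: B1–B2, B1–B3, B1–B4, B3–B5, B1–B6, B6–B7
The largest bag has 2 vertices, giving width 1; this decomposition certifies tw(G) ≤ 1. Since G has at least one edge (e.g. 8–5), it is not an edgeless graph, so tw(G) ≥ 1. Combining the bounds, tw(G) = 1.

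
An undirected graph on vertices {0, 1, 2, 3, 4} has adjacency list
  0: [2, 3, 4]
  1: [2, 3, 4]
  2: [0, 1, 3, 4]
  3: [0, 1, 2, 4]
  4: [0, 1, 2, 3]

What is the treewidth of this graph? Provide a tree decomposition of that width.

Treewidth 3.
One optimal decomposition is:
Bags: B1 = {0, 2, 3, 4}  B2 = {1, 2, 3, 4}
Tree: B1–B2

The largest bag has 4 vertices, giving width 3; this decomposition certifies tw(G) ≤ 3. On the other hand G contains the 4-clique {0, 2, 3, 4}. A clique must lie in a single bag of any decomposition, so no decomposition can have width below 3. Therefore the treewidth is 3.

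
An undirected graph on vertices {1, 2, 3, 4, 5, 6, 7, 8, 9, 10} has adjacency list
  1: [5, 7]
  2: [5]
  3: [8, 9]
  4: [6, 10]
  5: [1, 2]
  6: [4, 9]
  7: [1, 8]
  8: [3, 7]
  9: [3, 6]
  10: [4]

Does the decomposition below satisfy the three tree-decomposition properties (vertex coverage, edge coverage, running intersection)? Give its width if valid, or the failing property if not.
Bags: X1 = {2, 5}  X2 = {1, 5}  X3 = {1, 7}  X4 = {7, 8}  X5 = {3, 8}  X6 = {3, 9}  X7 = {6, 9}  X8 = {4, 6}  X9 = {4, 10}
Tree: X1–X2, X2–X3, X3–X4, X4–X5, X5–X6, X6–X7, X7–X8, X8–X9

Vertex coverage: the bags together contain {1, 2, 3, 4, 5, 6, 7, 8, 9, 10}, the full vertex set. Edge coverage: each edge of G has both endpoints in at least one bag. Running intersection: for every vertex, the bags containing it form a connected subtree. All three properties hold, so this is a valid tree decomposition of width max|bag| − 1 = 1, and hence tw(G) ≤ 1.

Yes; width 1.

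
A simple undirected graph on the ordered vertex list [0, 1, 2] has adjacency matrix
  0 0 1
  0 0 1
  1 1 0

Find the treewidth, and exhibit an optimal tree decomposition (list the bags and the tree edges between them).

Every bag has size at most 2, so the width is 2 − 1 = 1 and tw(G) ≤ 1. G has an edge, so its treewidth is at least 1. Therefore the treewidth is 1.

Treewidth 1.
Bags: B1 = {1, 2}  B2 = {0, 2}
Tree: B1–B2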